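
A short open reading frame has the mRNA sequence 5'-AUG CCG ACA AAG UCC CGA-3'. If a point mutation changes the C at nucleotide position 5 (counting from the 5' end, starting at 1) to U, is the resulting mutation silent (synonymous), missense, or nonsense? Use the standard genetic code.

missense

Position 5 falls in codon 2: CCG → Pro.
After the substitution the codon is CUG → Leu.
Pro ≠ Leu, so this is a missense mutation.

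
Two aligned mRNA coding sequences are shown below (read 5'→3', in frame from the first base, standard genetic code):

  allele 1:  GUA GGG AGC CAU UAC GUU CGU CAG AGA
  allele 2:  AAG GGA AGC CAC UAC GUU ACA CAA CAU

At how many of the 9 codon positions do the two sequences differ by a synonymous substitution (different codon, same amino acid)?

3

Codon 1: GUA Val / AAG Lys — nonsynonymous.
Codon 2: GGG Gly / GGA Gly — synonymous.
Codon 3: AGC Ser / AGC Ser — identical.
Codon 4: CAU His / CAC His — synonymous.
Codon 5: UAC Tyr / UAC Tyr — identical.
Codon 6: GUU Val / GUU Val — identical.
Codon 7: CGU Arg / ACA Thr — nonsynonymous.
Codon 8: CAG Gln / CAA Gln — synonymous.
Codon 9: AGA Arg / CAU His — nonsynonymous.
Synonymous differences: 3.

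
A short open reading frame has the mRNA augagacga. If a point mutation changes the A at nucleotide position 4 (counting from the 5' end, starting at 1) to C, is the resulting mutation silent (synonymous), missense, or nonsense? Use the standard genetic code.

silent

Position 4 falls in codon 2: AGA → Arg.
After the substitution the codon is CGA → Arg.
Both encode Arg, so the change is synonymous.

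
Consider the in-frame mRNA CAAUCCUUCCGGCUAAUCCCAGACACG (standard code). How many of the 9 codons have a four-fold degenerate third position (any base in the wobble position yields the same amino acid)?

Codon 1 CAA (Gln): third position 2-fold.
Codon 2 UCC (Ser): third position 4-fold.
Codon 3 UUC (Phe): third position 2-fold.
Codon 4 CGG (Arg): third position 4-fold.
Codon 5 CUA (Leu): third position 4-fold.
Codon 6 AUC (Ile): third position 3-fold.
Codon 7 CCA (Pro): third position 4-fold.
Codon 8 GAC (Asp): third position 2-fold.
Codon 9 ACG (Thr): third position 4-fold.
Four-fold degenerate third positions: 5.

5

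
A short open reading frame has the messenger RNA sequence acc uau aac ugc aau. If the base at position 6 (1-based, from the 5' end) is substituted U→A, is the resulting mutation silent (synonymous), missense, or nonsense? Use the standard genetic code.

Position 6 falls in codon 2: UAU → Tyr.
After the substitution the codon is UAA → Stop.
The new codon is a stop codon, so this is a nonsense mutation.

nonsense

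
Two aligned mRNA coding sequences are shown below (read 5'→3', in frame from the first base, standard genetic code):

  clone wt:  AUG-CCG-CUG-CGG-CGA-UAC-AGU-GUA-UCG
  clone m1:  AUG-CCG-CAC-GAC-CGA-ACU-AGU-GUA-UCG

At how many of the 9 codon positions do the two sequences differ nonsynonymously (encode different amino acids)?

3

Codon 1: AUG Met / AUG Met — identical.
Codon 2: CCG Pro / CCG Pro — identical.
Codon 3: CUG Leu / CAC His — nonsynonymous.
Codon 4: CGG Arg / GAC Asp — nonsynonymous.
Codon 5: CGA Arg / CGA Arg — identical.
Codon 6: UAC Tyr / ACU Thr — nonsynonymous.
Codon 7: AGU Ser / AGU Ser — identical.
Codon 8: GUA Val / GUA Val — identical.
Codon 9: UCG Ser / UCG Ser — identical.
Nonsynonymous differences: 3.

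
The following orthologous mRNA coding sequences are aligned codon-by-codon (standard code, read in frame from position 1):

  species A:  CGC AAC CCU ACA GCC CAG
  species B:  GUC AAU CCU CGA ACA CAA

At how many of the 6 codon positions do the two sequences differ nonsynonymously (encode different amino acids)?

Codon 1: CGC Arg / GUC Val — nonsynonymous.
Codon 2: AAC Asn / AAU Asn — synonymous.
Codon 3: CCU Pro / CCU Pro — identical.
Codon 4: ACA Thr / CGA Arg — nonsynonymous.
Codon 5: GCC Ala / ACA Thr — nonsynonymous.
Codon 6: CAG Gln / CAA Gln — synonymous.
Nonsynonymous differences: 3.

3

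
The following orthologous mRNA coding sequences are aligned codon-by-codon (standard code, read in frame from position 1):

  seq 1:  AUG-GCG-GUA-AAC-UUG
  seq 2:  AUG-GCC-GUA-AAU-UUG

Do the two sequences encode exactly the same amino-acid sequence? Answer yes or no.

yes

Codon 1: AUG Met / AUG Met — identical.
Codon 2: GCG Ala / GCC Ala — synonymous.
Codon 3: GUA Val / GUA Val — identical.
Codon 4: AAC Asn / AAU Asn — synonymous.
Codon 5: UUG Leu / UUG Leu — identical.
Nonsynonymous differences: 0 → same protein.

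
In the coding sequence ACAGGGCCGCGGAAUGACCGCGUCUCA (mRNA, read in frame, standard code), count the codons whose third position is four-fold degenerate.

Codon 1 ACA (Thr): third position 4-fold.
Codon 2 GGG (Gly): third position 4-fold.
Codon 3 CCG (Pro): third position 4-fold.
Codon 4 CGG (Arg): third position 4-fold.
Codon 5 AAU (Asn): third position 2-fold.
Codon 6 GAC (Asp): third position 2-fold.
Codon 7 CGC (Arg): third position 4-fold.
Codon 8 GUC (Val): third position 4-fold.
Codon 9 UCA (Ser): third position 4-fold.
Four-fold degenerate third positions: 7.

7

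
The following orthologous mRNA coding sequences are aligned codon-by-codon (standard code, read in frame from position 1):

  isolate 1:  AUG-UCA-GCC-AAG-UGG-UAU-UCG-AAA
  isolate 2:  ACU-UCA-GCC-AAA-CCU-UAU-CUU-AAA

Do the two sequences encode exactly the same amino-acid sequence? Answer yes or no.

Codon 1: AUG Met / ACU Thr — nonsynonymous.
Codon 2: UCA Ser / UCA Ser — identical.
Codon 3: GCC Ala / GCC Ala — identical.
Codon 4: AAG Lys / AAA Lys — synonymous.
Codon 5: UGG Trp / CCU Pro — nonsynonymous.
Codon 6: UAU Tyr / UAU Tyr — identical.
Codon 7: UCG Ser / CUU Leu — nonsynonymous.
Codon 8: AAA Lys / AAA Lys — identical.
Nonsynonymous differences: 3 → different protein.

no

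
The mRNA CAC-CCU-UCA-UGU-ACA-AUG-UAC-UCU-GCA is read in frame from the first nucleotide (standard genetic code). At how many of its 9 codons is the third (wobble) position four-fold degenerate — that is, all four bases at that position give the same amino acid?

Codon 1 CAC (His): third position 2-fold.
Codon 2 CCU (Pro): third position 4-fold.
Codon 3 UCA (Ser): third position 4-fold.
Codon 4 UGU (Cys): third position 2-fold.
Codon 5 ACA (Thr): third position 4-fold.
Codon 6 AUG (Met): third position 1-fold.
Codon 7 UAC (Tyr): third position 2-fold.
Codon 8 UCU (Ser): third position 4-fold.
Codon 9 GCA (Ala): third position 4-fold.
Four-fold degenerate third positions: 5.

5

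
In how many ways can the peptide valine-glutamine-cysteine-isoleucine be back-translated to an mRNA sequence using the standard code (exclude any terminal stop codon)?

48

Val: 4 codons.
Gln: 2 codons.
Cys: 2 codons.
Ile: 3 codons.
4 × 2 × 2 × 3 = 48.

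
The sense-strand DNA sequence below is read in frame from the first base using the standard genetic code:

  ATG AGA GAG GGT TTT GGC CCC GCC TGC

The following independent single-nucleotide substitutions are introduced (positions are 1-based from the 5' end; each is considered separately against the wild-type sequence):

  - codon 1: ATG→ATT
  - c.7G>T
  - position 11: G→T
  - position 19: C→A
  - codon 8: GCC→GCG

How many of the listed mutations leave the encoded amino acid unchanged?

Codon 1: ATG (Met) → ATT (Ile) — missense.
Codon 3: GAG (Glu) → TAG (Stop) — nonsense.
Codon 4: GGT (Gly) → GTT (Val) — missense.
Codon 7: CCC (Pro) → ACC (Thr) — missense.
Codon 8: GCC (Ala) → GCG (Ala) — synonymous.
Synonymous: 1 of 5.

1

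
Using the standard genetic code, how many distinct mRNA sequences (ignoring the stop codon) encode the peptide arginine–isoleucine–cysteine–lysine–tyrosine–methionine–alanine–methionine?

Arg: 6 codons.
Ile: 3 codons.
Cys: 2 codons.
Lys: 2 codons.
Tyr: 2 codons.
Met: 1 codon.
Ala: 4 codons.
Met: 1 codon.
6 × 3 × 2 × 2 × 2 × 1 × 4 × 1 = 576.

576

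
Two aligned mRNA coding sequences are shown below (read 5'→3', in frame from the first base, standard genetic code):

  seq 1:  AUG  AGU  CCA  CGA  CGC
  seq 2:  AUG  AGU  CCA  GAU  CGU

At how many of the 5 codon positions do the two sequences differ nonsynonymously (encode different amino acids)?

1

Codon 1: AUG Met / AUG Met — identical.
Codon 2: AGU Ser / AGU Ser — identical.
Codon 3: CCA Pro / CCA Pro — identical.
Codon 4: CGA Arg / GAU Asp — nonsynonymous.
Codon 5: CGC Arg / CGU Arg — synonymous.
Nonsynonymous differences: 1.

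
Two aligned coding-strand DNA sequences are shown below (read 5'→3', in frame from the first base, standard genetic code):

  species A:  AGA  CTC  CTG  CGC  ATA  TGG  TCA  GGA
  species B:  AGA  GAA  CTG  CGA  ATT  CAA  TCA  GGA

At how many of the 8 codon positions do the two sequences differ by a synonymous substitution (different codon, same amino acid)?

2

Codon 1: AGA Arg / AGA Arg — identical.
Codon 2: CTC Leu / GAA Glu — nonsynonymous.
Codon 3: CTG Leu / CTG Leu — identical.
Codon 4: CGC Arg / CGA Arg — synonymous.
Codon 5: ATA Ile / ATT Ile — synonymous.
Codon 6: TGG Trp / CAA Gln — nonsynonymous.
Codon 7: TCA Ser / TCA Ser — identical.
Codon 8: GGA Gly / GGA Gly — identical.
Synonymous differences: 2.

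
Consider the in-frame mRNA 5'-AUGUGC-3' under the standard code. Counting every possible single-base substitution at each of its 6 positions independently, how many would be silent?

Codon 1 (AUG, Met): 0 synonymous substitutions.
Codon 2 (UGC, Cys): 1 synonymous substitution.
Total: 0 + 1 = 1.

1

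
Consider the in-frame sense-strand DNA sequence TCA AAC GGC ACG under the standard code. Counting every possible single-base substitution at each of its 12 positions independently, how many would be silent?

10

Codon 1 (TCA, Ser): 3 synonymous substitutions.
Codon 2 (AAC, Asn): 1 synonymous substitution.
Codon 3 (GGC, Gly): 3 synonymous substitutions.
Codon 4 (ACG, Thr): 3 synonymous substitutions.
Total: 3 + 1 + 3 + 3 = 10.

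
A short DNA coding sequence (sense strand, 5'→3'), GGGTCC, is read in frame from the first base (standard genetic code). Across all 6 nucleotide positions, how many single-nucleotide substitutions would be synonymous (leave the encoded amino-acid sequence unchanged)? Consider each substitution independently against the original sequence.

6

Codon 1 (GGG, Gly): 3 synonymous substitutions.
Codon 2 (TCC, Ser): 3 synonymous substitutions.
Total: 3 + 3 = 6.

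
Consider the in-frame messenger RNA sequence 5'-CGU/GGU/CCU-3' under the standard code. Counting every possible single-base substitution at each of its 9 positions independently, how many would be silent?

Codon 1 (CGU, Arg): 3 synonymous substitutions.
Codon 2 (GGU, Gly): 3 synonymous substitutions.
Codon 3 (CCU, Pro): 3 synonymous substitutions.
Total: 3 + 3 + 3 = 9.

9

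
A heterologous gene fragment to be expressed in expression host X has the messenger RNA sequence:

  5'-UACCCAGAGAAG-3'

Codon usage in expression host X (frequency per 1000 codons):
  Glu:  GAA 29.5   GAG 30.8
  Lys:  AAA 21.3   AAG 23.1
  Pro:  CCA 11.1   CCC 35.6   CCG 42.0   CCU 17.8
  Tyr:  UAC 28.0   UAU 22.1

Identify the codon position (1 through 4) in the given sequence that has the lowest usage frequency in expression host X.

2

Codon 1 UAC (Tyr): 28.0 per 1000.
Codon 2 CCA (Pro): 11.1 per 1000.
Codon 3 GAG (Glu): 30.8 per 1000.
Codon 4 AAG (Lys): 23.1 per 1000.
Lowest frequency is 11.1 at codon 2.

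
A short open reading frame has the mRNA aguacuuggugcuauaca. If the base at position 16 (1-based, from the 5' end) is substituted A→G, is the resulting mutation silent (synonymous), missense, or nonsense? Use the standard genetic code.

missense

Position 16 falls in codon 6: ACA → Thr.
After the substitution the codon is GCA → Ala.
Thr ≠ Ala, so this is a missense mutation.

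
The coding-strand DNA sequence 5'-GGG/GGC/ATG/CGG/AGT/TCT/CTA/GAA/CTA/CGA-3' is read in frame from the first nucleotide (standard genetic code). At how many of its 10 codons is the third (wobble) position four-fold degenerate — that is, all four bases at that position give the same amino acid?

Codon 1 GGG (Gly): third position 4-fold.
Codon 2 GGC (Gly): third position 4-fold.
Codon 3 ATG (Met): third position 1-fold.
Codon 4 CGG (Arg): third position 4-fold.
Codon 5 AGT (Ser): third position 2-fold.
Codon 6 TCT (Ser): third position 4-fold.
Codon 7 CTA (Leu): third position 4-fold.
Codon 8 GAA (Glu): third position 2-fold.
Codon 9 CTA (Leu): third position 4-fold.
Codon 10 CGA (Arg): third position 4-fold.
Four-fold degenerate third positions: 7.

7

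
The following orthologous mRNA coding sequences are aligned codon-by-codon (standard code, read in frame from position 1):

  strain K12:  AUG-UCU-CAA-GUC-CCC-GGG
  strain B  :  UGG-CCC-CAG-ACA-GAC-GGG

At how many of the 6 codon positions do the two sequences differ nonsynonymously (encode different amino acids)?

Codon 1: AUG Met / UGG Trp — nonsynonymous.
Codon 2: UCU Ser / CCC Pro — nonsynonymous.
Codon 3: CAA Gln / CAG Gln — synonymous.
Codon 4: GUC Val / ACA Thr — nonsynonymous.
Codon 5: CCC Pro / GAC Asp — nonsynonymous.
Codon 6: GGG Gly / GGG Gly — identical.
Nonsynonymous differences: 4.

4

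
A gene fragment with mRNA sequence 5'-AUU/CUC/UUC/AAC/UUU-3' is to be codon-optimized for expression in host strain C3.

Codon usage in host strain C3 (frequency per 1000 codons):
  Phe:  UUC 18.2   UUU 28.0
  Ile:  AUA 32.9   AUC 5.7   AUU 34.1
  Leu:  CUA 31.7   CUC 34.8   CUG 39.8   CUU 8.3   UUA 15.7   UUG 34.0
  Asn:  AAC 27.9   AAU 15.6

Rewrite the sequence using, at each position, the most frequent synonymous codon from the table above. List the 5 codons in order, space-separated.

AUU CUG UUU AAC UUU

Codon 1 (Ile): best is AUU at 34.1.
Codon 2 (Leu): best is CUG at 39.8.
Codon 3 (Phe): best is UUU at 28.0.
Codon 4 (Asn): best is AAC at 27.9.
Codon 5 (Phe): best is UUU at 28.0.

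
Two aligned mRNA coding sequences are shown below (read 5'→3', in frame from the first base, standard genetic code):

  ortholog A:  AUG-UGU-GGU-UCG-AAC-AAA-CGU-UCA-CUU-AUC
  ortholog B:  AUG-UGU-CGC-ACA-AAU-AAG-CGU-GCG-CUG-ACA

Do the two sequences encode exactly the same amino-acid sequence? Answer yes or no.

Codon 1: AUG Met / AUG Met — identical.
Codon 2: UGU Cys / UGU Cys — identical.
Codon 3: GGU Gly / CGC Arg — nonsynonymous.
Codon 4: UCG Ser / ACA Thr — nonsynonymous.
Codon 5: AAC Asn / AAU Asn — synonymous.
Codon 6: AAA Lys / AAG Lys — synonymous.
Codon 7: CGU Arg / CGU Arg — identical.
Codon 8: UCA Ser / GCG Ala — nonsynonymous.
Codon 9: CUU Leu / CUG Leu — synonymous.
Codon 10: AUC Ile / ACA Thr — nonsynonymous.
Nonsynonymous differences: 4 → different protein.

no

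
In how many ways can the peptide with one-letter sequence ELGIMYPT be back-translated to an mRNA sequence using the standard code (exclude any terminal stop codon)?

Glu: 2 codons.
Leu: 6 codons.
Gly: 4 codons.
Ile: 3 codons.
Met: 1 codon.
Tyr: 2 codons.
Pro: 4 codons.
Thr: 4 codons.
2 × 6 × 4 × 3 × 1 × 2 × 4 × 4 = 4608.

4608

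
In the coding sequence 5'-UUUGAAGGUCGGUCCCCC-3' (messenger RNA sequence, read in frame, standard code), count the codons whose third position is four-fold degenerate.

4

Codon 1 UUU (Phe): third position 2-fold.
Codon 2 GAA (Glu): third position 2-fold.
Codon 3 GGU (Gly): third position 4-fold.
Codon 4 CGG (Arg): third position 4-fold.
Codon 5 UCC (Ser): third position 4-fold.
Codon 6 CCC (Pro): third position 4-fold.
Four-fold degenerate third positions: 4.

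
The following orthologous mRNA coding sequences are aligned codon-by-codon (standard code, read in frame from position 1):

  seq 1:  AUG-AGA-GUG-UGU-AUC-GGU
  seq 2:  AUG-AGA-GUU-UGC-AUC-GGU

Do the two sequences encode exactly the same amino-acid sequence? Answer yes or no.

yes

Codon 1: AUG Met / AUG Met — identical.
Codon 2: AGA Arg / AGA Arg — identical.
Codon 3: GUG Val / GUU Val — synonymous.
Codon 4: UGU Cys / UGC Cys — synonymous.
Codon 5: AUC Ile / AUC Ile — identical.
Codon 6: GGU Gly / GGU Gly — identical.
Nonsynonymous differences: 0 → same protein.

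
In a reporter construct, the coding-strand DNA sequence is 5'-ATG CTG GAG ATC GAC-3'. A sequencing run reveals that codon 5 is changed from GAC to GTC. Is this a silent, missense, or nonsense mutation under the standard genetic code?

missense

Position 14 falls in codon 5: GAC → Asp.
After the substitution the codon is GTC → Val.
Asp ≠ Val, so this is a missense mutation.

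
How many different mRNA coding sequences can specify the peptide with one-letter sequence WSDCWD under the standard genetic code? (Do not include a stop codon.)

48

Trp: 1 codon.
Ser: 6 codons.
Asp: 2 codons.
Cys: 2 codons.
Trp: 1 codon.
Asp: 2 codons.
1 × 6 × 2 × 2 × 1 × 2 = 48.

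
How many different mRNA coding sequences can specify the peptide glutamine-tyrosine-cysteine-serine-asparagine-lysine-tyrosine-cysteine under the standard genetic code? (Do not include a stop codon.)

768

Gln: 2 codons.
Tyr: 2 codons.
Cys: 2 codons.
Ser: 6 codons.
Asn: 2 codons.
Lys: 2 codons.
Tyr: 2 codons.
Cys: 2 codons.
2 × 2 × 2 × 6 × 2 × 2 × 2 × 2 = 768.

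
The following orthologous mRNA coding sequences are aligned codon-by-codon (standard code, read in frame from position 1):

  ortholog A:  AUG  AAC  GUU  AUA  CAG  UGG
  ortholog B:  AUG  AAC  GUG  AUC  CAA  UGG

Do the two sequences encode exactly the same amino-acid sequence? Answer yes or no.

Codon 1: AUG Met / AUG Met — identical.
Codon 2: AAC Asn / AAC Asn — identical.
Codon 3: GUU Val / GUG Val — synonymous.
Codon 4: AUA Ile / AUC Ile — synonymous.
Codon 5: CAG Gln / CAA Gln — synonymous.
Codon 6: UGG Trp / UGG Trp — identical.
Nonsynonymous differences: 0 → same protein.

yes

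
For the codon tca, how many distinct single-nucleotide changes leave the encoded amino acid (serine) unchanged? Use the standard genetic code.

3

Position 1: none → 0 synonymous.
Position 2: none → 0 synonymous.
Position 3: TCT, TCC, TCG → 3 synonymous.
Total: 0 + 0 + 3 = 3.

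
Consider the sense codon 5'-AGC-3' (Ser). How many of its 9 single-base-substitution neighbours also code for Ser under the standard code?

Position 1: none → 0 synonymous.
Position 2: none → 0 synonymous.
Position 3: AGT → 1 synonymous.
Total: 0 + 0 + 1 = 1.

1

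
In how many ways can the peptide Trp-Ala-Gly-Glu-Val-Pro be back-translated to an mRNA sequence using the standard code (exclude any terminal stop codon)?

512

Trp: 1 codon.
Ala: 4 codons.
Gly: 4 codons.
Glu: 2 codons.
Val: 4 codons.
Pro: 4 codons.
1 × 4 × 4 × 2 × 4 × 4 = 512.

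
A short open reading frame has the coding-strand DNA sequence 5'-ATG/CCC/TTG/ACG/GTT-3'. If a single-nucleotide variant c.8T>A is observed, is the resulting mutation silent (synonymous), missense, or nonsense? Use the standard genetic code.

Position 8 falls in codon 3: TTG → Leu.
After the substitution the codon is TAG → Stop.
The new codon is a stop codon, so this is a nonsense mutation.

nonsense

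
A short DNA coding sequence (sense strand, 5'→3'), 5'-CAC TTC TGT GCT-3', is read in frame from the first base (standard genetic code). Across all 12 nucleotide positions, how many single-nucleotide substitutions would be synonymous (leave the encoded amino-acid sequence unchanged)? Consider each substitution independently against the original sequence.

Codon 1 (CAC, His): 1 synonymous substitution.
Codon 2 (TTC, Phe): 1 synonymous substitution.
Codon 3 (TGT, Cys): 1 synonymous substitution.
Codon 4 (GCT, Ala): 3 synonymous substitutions.
Total: 1 + 1 + 1 + 3 = 6.

6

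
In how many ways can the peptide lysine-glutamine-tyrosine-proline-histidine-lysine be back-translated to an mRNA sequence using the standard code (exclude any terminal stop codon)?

128

Lys: 2 codons.
Gln: 2 codons.
Tyr: 2 codons.
Pro: 4 codons.
His: 2 codons.
Lys: 2 codons.
2 × 2 × 2 × 4 × 2 × 2 = 128.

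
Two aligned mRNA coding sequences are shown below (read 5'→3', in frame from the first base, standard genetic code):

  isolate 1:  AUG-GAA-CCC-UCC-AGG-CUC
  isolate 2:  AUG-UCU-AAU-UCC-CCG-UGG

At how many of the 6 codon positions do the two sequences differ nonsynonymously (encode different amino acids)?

Codon 1: AUG Met / AUG Met — identical.
Codon 2: GAA Glu / UCU Ser — nonsynonymous.
Codon 3: CCC Pro / AAU Asn — nonsynonymous.
Codon 4: UCC Ser / UCC Ser — identical.
Codon 5: AGG Arg / CCG Pro — nonsynonymous.
Codon 6: CUC Leu / UGG Trp — nonsynonymous.
Nonsynonymous differences: 4.

4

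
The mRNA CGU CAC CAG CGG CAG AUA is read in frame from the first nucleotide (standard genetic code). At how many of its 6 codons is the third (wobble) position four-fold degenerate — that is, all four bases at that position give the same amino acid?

2

Codon 1 CGU (Arg): third position 4-fold.
Codon 2 CAC (His): third position 2-fold.
Codon 3 CAG (Gln): third position 2-fold.
Codon 4 CGG (Arg): third position 4-fold.
Codon 5 CAG (Gln): third position 2-fold.
Codon 6 AUA (Ile): third position 3-fold.
Four-fold degenerate third positions: 2.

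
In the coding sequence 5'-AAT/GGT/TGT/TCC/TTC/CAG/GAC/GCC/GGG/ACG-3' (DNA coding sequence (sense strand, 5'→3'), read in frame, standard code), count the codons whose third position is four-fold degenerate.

Codon 1 AAT (Asn): third position 2-fold.
Codon 2 GGT (Gly): third position 4-fold.
Codon 3 TGT (Cys): third position 2-fold.
Codon 4 TCC (Ser): third position 4-fold.
Codon 5 TTC (Phe): third position 2-fold.
Codon 6 CAG (Gln): third position 2-fold.
Codon 7 GAC (Asp): third position 2-fold.
Codon 8 GCC (Ala): third position 4-fold.
Codon 9 GGG (Gly): third position 4-fold.
Codon 10 ACG (Thr): third position 4-fold.
Four-fold degenerate third positions: 5.

5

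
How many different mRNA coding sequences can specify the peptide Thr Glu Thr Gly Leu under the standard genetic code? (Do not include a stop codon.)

768

Thr: 4 codons.
Glu: 2 codons.
Thr: 4 codons.
Gly: 4 codons.
Leu: 6 codons.
4 × 2 × 4 × 4 × 6 = 768.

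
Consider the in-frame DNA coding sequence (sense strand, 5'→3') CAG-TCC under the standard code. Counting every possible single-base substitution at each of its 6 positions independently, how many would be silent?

4

Codon 1 (CAG, Gln): 1 synonymous substitution.
Codon 2 (TCC, Ser): 3 synonymous substitutions.
Total: 1 + 3 = 4.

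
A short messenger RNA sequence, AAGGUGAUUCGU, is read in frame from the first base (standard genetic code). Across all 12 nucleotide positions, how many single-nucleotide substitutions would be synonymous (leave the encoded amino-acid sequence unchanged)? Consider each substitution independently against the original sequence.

9

Codon 1 (AAG, Lys): 1 synonymous substitution.
Codon 2 (GUG, Val): 3 synonymous substitutions.
Codon 3 (AUU, Ile): 2 synonymous substitutions.
Codon 4 (CGU, Arg): 3 synonymous substitutions.
Total: 1 + 3 + 2 + 3 = 9.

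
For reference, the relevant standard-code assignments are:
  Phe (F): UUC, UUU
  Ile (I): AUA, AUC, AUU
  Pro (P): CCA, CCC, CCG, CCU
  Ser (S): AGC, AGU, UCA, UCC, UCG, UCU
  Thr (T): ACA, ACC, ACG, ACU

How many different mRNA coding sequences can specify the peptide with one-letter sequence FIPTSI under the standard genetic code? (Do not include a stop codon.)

1728

Phe: 2 codons.
Ile: 3 codons.
Pro: 4 codons.
Thr: 4 codons.
Ser: 6 codons.
Ile: 3 codons.
2 × 3 × 4 × 4 × 6 × 3 = 1728.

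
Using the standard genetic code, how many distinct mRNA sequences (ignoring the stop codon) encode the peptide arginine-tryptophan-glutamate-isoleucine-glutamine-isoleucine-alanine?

864

Arg: 6 codons.
Trp: 1 codon.
Glu: 2 codons.
Ile: 3 codons.
Gln: 2 codons.
Ile: 3 codons.
Ala: 4 codons.
6 × 1 × 2 × 3 × 2 × 3 × 4 = 864.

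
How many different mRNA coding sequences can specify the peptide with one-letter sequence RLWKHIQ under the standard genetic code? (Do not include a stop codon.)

Arg: 6 codons.
Leu: 6 codons.
Trp: 1 codon.
Lys: 2 codons.
His: 2 codons.
Ile: 3 codons.
Gln: 2 codons.
6 × 6 × 1 × 2 × 2 × 3 × 2 = 864.

864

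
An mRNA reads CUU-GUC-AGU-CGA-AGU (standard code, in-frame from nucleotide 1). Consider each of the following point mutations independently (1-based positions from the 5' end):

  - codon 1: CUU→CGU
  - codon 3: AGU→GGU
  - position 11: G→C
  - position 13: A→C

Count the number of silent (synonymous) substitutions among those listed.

0

Codon 1: CUU (Leu) → CGU (Arg) — missense.
Codon 3: AGU (Ser) → GGU (Gly) — missense.
Codon 4: CGA (Arg) → CCA (Pro) — missense.
Codon 5: AGU (Ser) → CGU (Arg) — missense.
Synonymous: 0 of 4.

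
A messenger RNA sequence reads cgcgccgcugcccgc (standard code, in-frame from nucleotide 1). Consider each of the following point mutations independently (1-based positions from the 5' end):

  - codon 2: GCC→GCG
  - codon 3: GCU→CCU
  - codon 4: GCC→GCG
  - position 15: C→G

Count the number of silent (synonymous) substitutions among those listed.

3

Codon 2: GCC (Ala) → GCG (Ala) — synonymous.
Codon 3: GCU (Ala) → CCU (Pro) — missense.
Codon 4: GCC (Ala) → GCG (Ala) — synonymous.
Codon 5: CGC (Arg) → CGG (Arg) — synonymous.
Synonymous: 3 of 4.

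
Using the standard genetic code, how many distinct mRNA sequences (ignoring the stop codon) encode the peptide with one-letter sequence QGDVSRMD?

4608

Gln: 2 codons.
Gly: 4 codons.
Asp: 2 codons.
Val: 4 codons.
Ser: 6 codons.
Arg: 6 codons.
Met: 1 codon.
Asp: 2 codons.
2 × 4 × 2 × 4 × 6 × 6 × 1 × 2 = 4608.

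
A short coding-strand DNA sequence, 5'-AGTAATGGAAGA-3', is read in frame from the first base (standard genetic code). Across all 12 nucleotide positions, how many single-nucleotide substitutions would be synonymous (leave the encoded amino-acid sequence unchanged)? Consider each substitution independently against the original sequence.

7

Codon 1 (AGT, Ser): 1 synonymous substitution.
Codon 2 (AAT, Asn): 1 synonymous substitution.
Codon 3 (GGA, Gly): 3 synonymous substitutions.
Codon 4 (AGA, Arg): 2 synonymous substitutions.
Total: 1 + 1 + 3 + 2 = 7.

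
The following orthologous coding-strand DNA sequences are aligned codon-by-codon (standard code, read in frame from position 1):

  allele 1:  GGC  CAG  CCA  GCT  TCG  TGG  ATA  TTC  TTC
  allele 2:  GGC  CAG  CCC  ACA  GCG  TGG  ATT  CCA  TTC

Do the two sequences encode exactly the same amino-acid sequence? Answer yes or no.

no

Codon 1: GGC Gly / GGC Gly — identical.
Codon 2: CAG Gln / CAG Gln — identical.
Codon 3: CCA Pro / CCC Pro — synonymous.
Codon 4: GCT Ala / ACA Thr — nonsynonymous.
Codon 5: TCG Ser / GCG Ala — nonsynonymous.
Codon 6: TGG Trp / TGG Trp — identical.
Codon 7: ATA Ile / ATT Ile — synonymous.
Codon 8: TTC Phe / CCA Pro — nonsynonymous.
Codon 9: TTC Phe / TTC Phe — identical.
Nonsynonymous differences: 3 → different protein.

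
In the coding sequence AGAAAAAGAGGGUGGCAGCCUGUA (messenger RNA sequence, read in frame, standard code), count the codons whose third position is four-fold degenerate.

Codon 1 AGA (Arg): third position 2-fold.
Codon 2 AAA (Lys): third position 2-fold.
Codon 3 AGA (Arg): third position 2-fold.
Codon 4 GGG (Gly): third position 4-fold.
Codon 5 UGG (Trp): third position 1-fold.
Codon 6 CAG (Gln): third position 2-fold.
Codon 7 CCU (Pro): third position 4-fold.
Codon 8 GUA (Val): third position 4-fold.
Four-fold degenerate third positions: 3.

3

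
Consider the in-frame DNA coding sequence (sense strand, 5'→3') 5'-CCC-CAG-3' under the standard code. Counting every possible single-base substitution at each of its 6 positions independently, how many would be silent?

Codon 1 (CCC, Pro): 3 synonymous substitutions.
Codon 2 (CAG, Gln): 1 synonymous substitution.
Total: 3 + 1 = 4.

4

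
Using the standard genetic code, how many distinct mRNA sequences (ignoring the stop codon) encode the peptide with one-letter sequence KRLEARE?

Lys: 2 codons.
Arg: 6 codons.
Leu: 6 codons.
Glu: 2 codons.
Ala: 4 codons.
Arg: 6 codons.
Glu: 2 codons.
2 × 6 × 6 × 2 × 4 × 6 × 2 = 6912.

6912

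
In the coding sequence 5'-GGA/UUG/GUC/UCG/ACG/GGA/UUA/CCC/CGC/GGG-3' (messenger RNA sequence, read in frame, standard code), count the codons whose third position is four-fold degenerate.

8

Codon 1 GGA (Gly): third position 4-fold.
Codon 2 UUG (Leu): third position 2-fold.
Codon 3 GUC (Val): third position 4-fold.
Codon 4 UCG (Ser): third position 4-fold.
Codon 5 ACG (Thr): third position 4-fold.
Codon 6 GGA (Gly): third position 4-fold.
Codon 7 UUA (Leu): third position 2-fold.
Codon 8 CCC (Pro): third position 4-fold.
Codon 9 CGC (Arg): third position 4-fold.
Codon 10 GGG (Gly): third position 4-fold.
Four-fold degenerate third positions: 8.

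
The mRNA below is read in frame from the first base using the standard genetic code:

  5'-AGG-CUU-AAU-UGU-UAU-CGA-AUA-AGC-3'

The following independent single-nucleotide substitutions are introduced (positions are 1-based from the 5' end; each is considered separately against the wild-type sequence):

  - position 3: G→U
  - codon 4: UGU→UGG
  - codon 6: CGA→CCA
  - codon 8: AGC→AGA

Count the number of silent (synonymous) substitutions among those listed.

Codon 1: AGG (Arg) → AGU (Ser) — missense.
Codon 4: UGU (Cys) → UGG (Trp) — missense.
Codon 6: CGA (Arg) → CCA (Pro) — missense.
Codon 8: AGC (Ser) → AGA (Arg) — missense.
Synonymous: 0 of 4.

0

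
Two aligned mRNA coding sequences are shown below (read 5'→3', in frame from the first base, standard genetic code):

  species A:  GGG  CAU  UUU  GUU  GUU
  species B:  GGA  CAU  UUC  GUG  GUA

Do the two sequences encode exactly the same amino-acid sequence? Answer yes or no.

yes

Codon 1: GGG Gly / GGA Gly — synonymous.
Codon 2: CAU His / CAU His — identical.
Codon 3: UUU Phe / UUC Phe — synonymous.
Codon 4: GUU Val / GUG Val — synonymous.
Codon 5: GUU Val / GUA Val — synonymous.
Nonsynonymous differences: 0 → same protein.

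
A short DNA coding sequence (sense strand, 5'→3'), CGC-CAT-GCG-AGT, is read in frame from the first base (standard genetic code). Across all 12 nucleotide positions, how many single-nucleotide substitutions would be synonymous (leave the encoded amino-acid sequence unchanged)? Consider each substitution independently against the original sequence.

8

Codon 1 (CGC, Arg): 3 synonymous substitutions.
Codon 2 (CAT, His): 1 synonymous substitution.
Codon 3 (GCG, Ala): 3 synonymous substitutions.
Codon 4 (AGT, Ser): 1 synonymous substitution.
Total: 3 + 1 + 3 + 1 = 8.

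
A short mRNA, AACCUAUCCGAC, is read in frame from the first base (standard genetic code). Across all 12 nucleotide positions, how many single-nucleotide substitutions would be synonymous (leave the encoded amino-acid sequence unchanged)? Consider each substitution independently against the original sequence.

Codon 1 (AAC, Asn): 1 synonymous substitution.
Codon 2 (CUA, Leu): 4 synonymous substitutions.
Codon 3 (UCC, Ser): 3 synonymous substitutions.
Codon 4 (GAC, Asp): 1 synonymous substitution.
Total: 1 + 4 + 3 + 1 = 9.

9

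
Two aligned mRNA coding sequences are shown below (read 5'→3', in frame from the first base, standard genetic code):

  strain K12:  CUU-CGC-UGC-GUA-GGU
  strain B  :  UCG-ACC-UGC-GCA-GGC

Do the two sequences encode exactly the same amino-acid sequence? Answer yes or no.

no

Codon 1: CUU Leu / UCG Ser — nonsynonymous.
Codon 2: CGC Arg / ACC Thr — nonsynonymous.
Codon 3: UGC Cys / UGC Cys — identical.
Codon 4: GUA Val / GCA Ala — nonsynonymous.
Codon 5: GGU Gly / GGC Gly — synonymous.
Nonsynonymous differences: 3 → different protein.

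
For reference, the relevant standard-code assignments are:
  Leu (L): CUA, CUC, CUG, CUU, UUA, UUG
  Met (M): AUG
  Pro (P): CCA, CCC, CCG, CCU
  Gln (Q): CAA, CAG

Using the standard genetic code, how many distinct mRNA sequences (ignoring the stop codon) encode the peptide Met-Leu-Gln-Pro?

Met: 1 codon.
Leu: 6 codons.
Gln: 2 codons.
Pro: 4 codons.
1 × 6 × 2 × 4 = 48.

48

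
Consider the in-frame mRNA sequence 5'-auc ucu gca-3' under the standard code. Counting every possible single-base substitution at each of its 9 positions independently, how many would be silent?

8

Codon 1 (AUC, Ile): 2 synonymous substitutions.
Codon 2 (UCU, Ser): 3 synonymous substitutions.
Codon 3 (GCA, Ala): 3 synonymous substitutions.
Total: 2 + 3 + 3 = 8.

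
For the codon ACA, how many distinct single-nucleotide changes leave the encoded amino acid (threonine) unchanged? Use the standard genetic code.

3

Position 1: none → 0 synonymous.
Position 2: none → 0 synonymous.
Position 3: ACU, ACC, ACG → 3 synonymous.
Total: 0 + 0 + 3 = 3.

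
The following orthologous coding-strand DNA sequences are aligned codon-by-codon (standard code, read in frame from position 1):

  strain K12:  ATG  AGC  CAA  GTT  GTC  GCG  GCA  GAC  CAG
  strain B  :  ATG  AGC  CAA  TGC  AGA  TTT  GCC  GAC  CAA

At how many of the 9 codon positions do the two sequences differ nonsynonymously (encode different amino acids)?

3

Codon 1: ATG Met / ATG Met — identical.
Codon 2: AGC Ser / AGC Ser — identical.
Codon 3: CAA Gln / CAA Gln — identical.
Codon 4: GTT Val / TGC Cys — nonsynonymous.
Codon 5: GTC Val / AGA Arg — nonsynonymous.
Codon 6: GCG Ala / TTT Phe — nonsynonymous.
Codon 7: GCA Ala / GCC Ala — synonymous.
Codon 8: GAC Asp / GAC Asp — identical.
Codon 9: CAG Gln / CAA Gln — synonymous.
Nonsynonymous differences: 3.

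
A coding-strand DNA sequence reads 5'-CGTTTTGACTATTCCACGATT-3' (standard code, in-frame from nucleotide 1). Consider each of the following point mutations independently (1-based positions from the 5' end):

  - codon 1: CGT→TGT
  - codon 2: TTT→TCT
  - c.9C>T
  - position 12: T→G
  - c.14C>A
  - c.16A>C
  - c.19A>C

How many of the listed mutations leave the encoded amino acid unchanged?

Codon 1: CGT (Arg) → TGT (Cys) — missense.
Codon 2: TTT (Phe) → TCT (Ser) — missense.
Codon 3: GAC (Asp) → GAT (Asp) — synonymous.
Codon 4: TAT (Tyr) → TAG (Stop) — nonsense.
Codon 5: TCC (Ser) → TAC (Tyr) — missense.
Codon 6: ACG (Thr) → CCG (Pro) — missense.
Codon 7: ATT (Ile) → CTT (Leu) — missense.
Synonymous: 1 of 7.

1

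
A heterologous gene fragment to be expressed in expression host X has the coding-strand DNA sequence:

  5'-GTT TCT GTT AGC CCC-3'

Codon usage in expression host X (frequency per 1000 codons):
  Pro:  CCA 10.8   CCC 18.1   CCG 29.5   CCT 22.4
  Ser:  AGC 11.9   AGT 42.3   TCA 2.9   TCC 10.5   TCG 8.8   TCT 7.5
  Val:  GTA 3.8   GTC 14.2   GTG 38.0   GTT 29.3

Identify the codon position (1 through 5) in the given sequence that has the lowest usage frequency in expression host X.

2

Codon 1 GTT (Val): 29.3 per 1000.
Codon 2 TCT (Ser): 7.5 per 1000.
Codon 3 GTT (Val): 29.3 per 1000.
Codon 4 AGC (Ser): 11.9 per 1000.
Codon 5 CCC (Pro): 18.1 per 1000.
Lowest frequency is 7.5 at codon 2.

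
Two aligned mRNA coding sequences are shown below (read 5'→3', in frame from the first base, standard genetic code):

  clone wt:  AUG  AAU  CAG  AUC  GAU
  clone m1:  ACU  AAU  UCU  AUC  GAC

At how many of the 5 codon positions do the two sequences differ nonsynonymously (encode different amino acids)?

2

Codon 1: AUG Met / ACU Thr — nonsynonymous.
Codon 2: AAU Asn / AAU Asn — identical.
Codon 3: CAG Gln / UCU Ser — nonsynonymous.
Codon 4: AUC Ile / AUC Ile — identical.
Codon 5: GAU Asp / GAC Asp — synonymous.
Nonsynonymous differences: 2.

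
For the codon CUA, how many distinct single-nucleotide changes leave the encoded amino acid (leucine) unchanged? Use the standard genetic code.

Position 1: UUA → 1 synonymous.
Position 2: none → 0 synonymous.
Position 3: CUU, CUC, CUG → 3 synonymous.
Total: 1 + 0 + 3 = 4.

4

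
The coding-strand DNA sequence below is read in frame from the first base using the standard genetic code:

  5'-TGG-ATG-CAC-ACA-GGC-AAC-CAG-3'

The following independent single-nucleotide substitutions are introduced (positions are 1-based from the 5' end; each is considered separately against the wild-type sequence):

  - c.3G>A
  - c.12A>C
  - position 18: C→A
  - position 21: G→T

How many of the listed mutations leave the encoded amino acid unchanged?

Codon 1: TGG (Trp) → TGA (Stop) — nonsense.
Codon 4: ACA (Thr) → ACC (Thr) — synonymous.
Codon 6: AAC (Asn) → AAA (Lys) — missense.
Codon 7: CAG (Gln) → CAT (His) — missense.
Synonymous: 1 of 4.

1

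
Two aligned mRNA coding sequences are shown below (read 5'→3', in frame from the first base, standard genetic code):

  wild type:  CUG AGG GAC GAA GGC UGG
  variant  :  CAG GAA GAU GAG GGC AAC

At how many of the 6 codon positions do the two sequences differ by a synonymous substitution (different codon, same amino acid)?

2

Codon 1: CUG Leu / CAG Gln — nonsynonymous.
Codon 2: AGG Arg / GAA Glu — nonsynonymous.
Codon 3: GAC Asp / GAU Asp — synonymous.
Codon 4: GAA Glu / GAG Glu — synonymous.
Codon 5: GGC Gly / GGC Gly — identical.
Codon 6: UGG Trp / AAC Asn — nonsynonymous.
Synonymous differences: 2.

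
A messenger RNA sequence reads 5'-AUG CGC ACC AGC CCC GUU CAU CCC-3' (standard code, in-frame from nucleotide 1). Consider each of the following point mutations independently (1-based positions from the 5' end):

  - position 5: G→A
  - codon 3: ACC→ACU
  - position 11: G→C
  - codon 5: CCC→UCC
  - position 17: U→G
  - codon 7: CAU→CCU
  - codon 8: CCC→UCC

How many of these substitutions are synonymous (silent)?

Codon 2: CGC (Arg) → CAC (His) — missense.
Codon 3: ACC (Thr) → ACU (Thr) — synonymous.
Codon 4: AGC (Ser) → ACC (Thr) — missense.
Codon 5: CCC (Pro) → UCC (Ser) — missense.
Codon 6: GUU (Val) → GGU (Gly) — missense.
Codon 7: CAU (His) → CCU (Pro) — missense.
Codon 8: CCC (Pro) → UCC (Ser) — missense.
Synonymous: 1 of 7.

1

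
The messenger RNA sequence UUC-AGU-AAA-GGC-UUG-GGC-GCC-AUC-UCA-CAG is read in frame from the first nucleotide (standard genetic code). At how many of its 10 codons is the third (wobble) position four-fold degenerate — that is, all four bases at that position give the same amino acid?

4

Codon 1 UUC (Phe): third position 2-fold.
Codon 2 AGU (Ser): third position 2-fold.
Codon 3 AAA (Lys): third position 2-fold.
Codon 4 GGC (Gly): third position 4-fold.
Codon 5 UUG (Leu): third position 2-fold.
Codon 6 GGC (Gly): third position 4-fold.
Codon 7 GCC (Ala): third position 4-fold.
Codon 8 AUC (Ile): third position 3-fold.
Codon 9 UCA (Ser): third position 4-fold.
Codon 10 CAG (Gln): third position 2-fold.
Four-fold degenerate third positions: 4.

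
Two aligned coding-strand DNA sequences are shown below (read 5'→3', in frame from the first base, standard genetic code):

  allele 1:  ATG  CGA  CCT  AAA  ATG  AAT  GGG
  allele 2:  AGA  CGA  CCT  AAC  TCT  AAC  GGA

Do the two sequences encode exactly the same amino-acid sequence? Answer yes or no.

Codon 1: ATG Met / AGA Arg — nonsynonymous.
Codon 2: CGA Arg / CGA Arg — identical.
Codon 3: CCT Pro / CCT Pro — identical.
Codon 4: AAA Lys / AAC Asn — nonsynonymous.
Codon 5: ATG Met / TCT Ser — nonsynonymous.
Codon 6: AAT Asn / AAC Asn — synonymous.
Codon 7: GGG Gly / GGA Gly — synonymous.
Nonsynonymous differences: 3 → different protein.

no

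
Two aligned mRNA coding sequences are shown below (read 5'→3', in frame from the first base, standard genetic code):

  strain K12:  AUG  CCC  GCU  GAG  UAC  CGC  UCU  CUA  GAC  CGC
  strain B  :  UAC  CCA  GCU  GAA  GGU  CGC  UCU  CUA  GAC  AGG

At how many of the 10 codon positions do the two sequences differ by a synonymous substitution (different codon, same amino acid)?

3

Codon 1: AUG Met / UAC Tyr — nonsynonymous.
Codon 2: CCC Pro / CCA Pro — synonymous.
Codon 3: GCU Ala / GCU Ala — identical.
Codon 4: GAG Glu / GAA Glu — synonymous.
Codon 5: UAC Tyr / GGU Gly — nonsynonymous.
Codon 6: CGC Arg / CGC Arg — identical.
Codon 7: UCU Ser / UCU Ser — identical.
Codon 8: CUA Leu / CUA Leu — identical.
Codon 9: GAC Asp / GAC Asp — identical.
Codon 10: CGC Arg / AGG Arg — synonymous.
Synonymous differences: 3.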